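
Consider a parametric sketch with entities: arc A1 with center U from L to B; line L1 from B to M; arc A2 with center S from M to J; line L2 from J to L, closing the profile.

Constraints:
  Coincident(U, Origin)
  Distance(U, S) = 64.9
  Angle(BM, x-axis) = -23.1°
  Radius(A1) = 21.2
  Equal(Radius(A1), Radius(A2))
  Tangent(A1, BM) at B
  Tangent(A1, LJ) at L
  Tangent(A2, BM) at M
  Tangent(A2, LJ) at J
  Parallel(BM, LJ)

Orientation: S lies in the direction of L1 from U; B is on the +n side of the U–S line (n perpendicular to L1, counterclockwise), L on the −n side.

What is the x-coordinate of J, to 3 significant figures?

51.4

The slot axis is L1's direction at -23.1°, so u = (cos -23.1°, sin -23.1°) = (0.920, -0.392) and n = (−sin -23.1°, cos -23.1°) = (0.392, 0.920). U is at the origin and S lies 64.9 along u from U, so S = 64.9·u = (59.7, -25.5). Tangency of A1 to both parallel lines with radius 21.2 puts B and L at U ± 21.2·n: B = (8.32, 19.5), L = (-8.32, -19.5). Equal radii place M and J the same way about S: M = S + 21.2·n = (68.0, -5.96), J = S − 21.2·n = (51.4, -45.0). So J.x = 51.4.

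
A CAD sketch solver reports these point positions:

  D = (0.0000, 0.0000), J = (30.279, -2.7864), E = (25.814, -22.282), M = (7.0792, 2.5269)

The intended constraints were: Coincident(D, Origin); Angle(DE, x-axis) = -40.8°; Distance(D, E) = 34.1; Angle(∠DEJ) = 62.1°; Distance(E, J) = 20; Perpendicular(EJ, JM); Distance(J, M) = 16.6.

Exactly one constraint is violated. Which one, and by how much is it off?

Distance(J, M) = 16.6 — off by 7.20.

D = (0.00, 0.00) ✓; DE at -40.80° ✓; |DE| = 34.10 ✓; ∠DEJ = 62.10° ✓; |EJ| = 20.00 ✓; ∠(EJ, JM) = 90.00° ✓; |JM| = 23.80 ✗.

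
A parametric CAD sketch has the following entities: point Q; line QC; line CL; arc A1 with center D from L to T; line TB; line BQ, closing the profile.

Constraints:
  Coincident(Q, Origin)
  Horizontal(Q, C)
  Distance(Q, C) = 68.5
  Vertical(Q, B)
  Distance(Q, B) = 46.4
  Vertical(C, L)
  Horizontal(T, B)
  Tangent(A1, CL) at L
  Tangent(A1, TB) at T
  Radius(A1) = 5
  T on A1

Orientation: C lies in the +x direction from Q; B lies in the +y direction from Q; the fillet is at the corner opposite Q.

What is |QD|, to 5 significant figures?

75.804

Q is at the origin; QC is horizontal with |QC| = 68.5 and C on the +x side, so C = (68.500, 0.0000). QB is vertical with |QB| = 46.4 and B on the +y side, so B = (0.0000, 46.400). The virtual corner opposite Q is at (68.500, 46.400). The tangent condition forces DL to be normal to CL and since A1 is tangent to TB there, DT ⟂ TB, with radius 5.0, so the center D sits 5.0 in from both sides at D = (63.500, 41.400). Then |QD| = |D − Q| = 75.804.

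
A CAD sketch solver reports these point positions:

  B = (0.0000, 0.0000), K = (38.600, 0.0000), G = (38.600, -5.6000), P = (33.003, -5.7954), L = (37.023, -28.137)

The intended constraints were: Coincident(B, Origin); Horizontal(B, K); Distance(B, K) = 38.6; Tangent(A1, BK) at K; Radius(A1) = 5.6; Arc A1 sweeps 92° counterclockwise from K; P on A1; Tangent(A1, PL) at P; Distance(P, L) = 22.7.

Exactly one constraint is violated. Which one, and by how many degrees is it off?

Tangent(A1, PL) at P — off by 8.20°.

B = (0.00, 0.00) ✓; B.y = 0.00, K.y = 0.00 ✓; |BK| = 38.60 ✓; ∠(GK, KB) = 90.00° ✓; |GK| = 5.600 ✓; bearing(G→P) − bearing(G→K) = 92.00° ✓; |GP| = 5.600 ✓; ∠(GP, PL) = 81.80° ✗; |PL| = 22.70 ✓.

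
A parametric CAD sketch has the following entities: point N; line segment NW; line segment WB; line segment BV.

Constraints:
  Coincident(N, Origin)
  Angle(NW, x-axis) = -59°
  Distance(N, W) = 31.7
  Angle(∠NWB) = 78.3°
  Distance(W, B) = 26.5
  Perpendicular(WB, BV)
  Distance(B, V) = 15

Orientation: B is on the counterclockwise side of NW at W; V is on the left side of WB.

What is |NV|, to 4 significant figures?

25.69

N is at the origin; NW runs at -59.0° with length 31.7, so W = 31.7·(cos -59.0°, sin -59.0°) = (16.33, -27.17). ∠NWB = 78.3°, so WB runs at -59.0° + (180° − 78.3°) = 42.70° from the x-axis; with |WB| = 26.5, B = W + 26.5·(cos 42.70°, sin 42.70°) = (35.80, -9.201). The perpendicularity gives BV at right angles to WB; with |BV| = 15.0 on the left of WB, V = B + 15.0·(-0.6782, 0.7349) = (25.63, 1.823). Then |NV| = |V − N| = 25.69.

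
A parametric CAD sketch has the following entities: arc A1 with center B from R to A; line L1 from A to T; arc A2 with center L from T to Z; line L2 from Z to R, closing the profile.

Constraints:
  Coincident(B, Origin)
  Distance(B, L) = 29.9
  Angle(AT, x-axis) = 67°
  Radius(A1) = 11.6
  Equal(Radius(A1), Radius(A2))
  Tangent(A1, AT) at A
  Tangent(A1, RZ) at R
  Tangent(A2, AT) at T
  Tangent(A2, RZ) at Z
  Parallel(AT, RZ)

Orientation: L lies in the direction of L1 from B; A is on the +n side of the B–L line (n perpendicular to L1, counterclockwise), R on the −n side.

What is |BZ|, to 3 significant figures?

32.1

The slot axis is L1's direction at 67.0°, so u = (cos 67.0°, sin 67.0°) = (0.391, 0.921) and n = (−sin 67.0°, cos 67.0°) = (-0.921, 0.391). B is at the origin and L lies 29.9 along u from B, so L = 29.9·u = (11.7, 27.5). Tangency of A1 to both parallel lines with radius 11.6 puts A and R at B ± 11.6·n: A = (-10.7, 4.53), R = (10.7, -4.53). Equal radii place T and Z the same way about L: T = L + 11.6·n = (1.01, 32.1), Z = L − 11.6·n = (22.4, 23.0). Then |BZ| = |Z − B| = 32.1.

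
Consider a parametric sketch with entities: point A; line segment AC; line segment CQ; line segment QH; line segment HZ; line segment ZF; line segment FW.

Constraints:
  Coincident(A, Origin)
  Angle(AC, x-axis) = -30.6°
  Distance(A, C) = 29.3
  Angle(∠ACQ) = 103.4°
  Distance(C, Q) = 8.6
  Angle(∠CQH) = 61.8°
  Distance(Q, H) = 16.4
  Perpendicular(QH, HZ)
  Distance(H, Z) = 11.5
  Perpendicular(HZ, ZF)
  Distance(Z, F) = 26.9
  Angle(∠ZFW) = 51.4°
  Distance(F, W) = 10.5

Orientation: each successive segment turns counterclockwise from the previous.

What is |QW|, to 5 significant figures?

5.1427

A is at the origin; AC runs at -30.6° with length 29.3, so C = (25.220, -14.915). ∠ACQ = 103.4° gives CQ at 46.000° from the x-axis; with |CQ| = 8.6, Q = (31.194, -8.7286). ∠CQH = 61.8° gives QH at 164.20° from the x-axis; with |QH| = 16.4, H = (15.413, -4.2632). QH is perpendicular to HZ, so HZ runs at -105.80°; with |HZ| = 11.5, Z = (12.282, -15.329). HZ is perpendicular to ZF, so ZF runs at -15.800°; with |ZF| = 26.9, F = (38.166, -22.653). ∠ZFW = 51.4° gives FW at 112.80° from the x-axis; with |FW| = 10.5, W = (34.097, -12.973). Then |QW| = |W − Q| = 5.1427.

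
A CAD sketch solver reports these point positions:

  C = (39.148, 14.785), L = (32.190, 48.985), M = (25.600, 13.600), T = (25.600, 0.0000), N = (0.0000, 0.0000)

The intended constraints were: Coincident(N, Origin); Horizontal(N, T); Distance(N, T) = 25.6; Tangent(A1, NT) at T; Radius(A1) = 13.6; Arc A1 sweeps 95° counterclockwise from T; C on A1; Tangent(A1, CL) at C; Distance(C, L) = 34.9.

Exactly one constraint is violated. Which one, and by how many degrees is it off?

Tangent(A1, CL) at C — off by 6.50°.

N = (0.00, 0.00) ✓; N.y = 0.00, T.y = 0.00 ✓; |NT| = 25.60 ✓; ∠(MT, TN) = 90.00° ✓; |MT| = 13.60 ✓; bearing(M→C) − bearing(M→T) = 95.00° ✓; |MC| = 13.60 ✓; ∠(MC, CL) = 83.50° ✗; |CL| = 34.90 ✓.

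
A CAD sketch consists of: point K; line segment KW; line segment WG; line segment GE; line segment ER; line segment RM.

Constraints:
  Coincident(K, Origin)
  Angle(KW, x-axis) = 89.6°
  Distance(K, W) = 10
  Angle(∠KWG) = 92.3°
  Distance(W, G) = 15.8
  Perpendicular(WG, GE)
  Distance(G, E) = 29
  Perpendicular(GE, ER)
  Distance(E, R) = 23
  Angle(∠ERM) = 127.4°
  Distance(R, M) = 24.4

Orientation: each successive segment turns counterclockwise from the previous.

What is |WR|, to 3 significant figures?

29.9

WG ⟂ GE, so GE runs at -92.7°; with |GE| = 29.0, E = (-17.1, -18.2). The perpendicularity gives ER at right angles to GE, so ER runs at -2.70°; with |ER| = 23.0, R = (5.90, -19.3). Then |WR| = |R − W| = 29.9.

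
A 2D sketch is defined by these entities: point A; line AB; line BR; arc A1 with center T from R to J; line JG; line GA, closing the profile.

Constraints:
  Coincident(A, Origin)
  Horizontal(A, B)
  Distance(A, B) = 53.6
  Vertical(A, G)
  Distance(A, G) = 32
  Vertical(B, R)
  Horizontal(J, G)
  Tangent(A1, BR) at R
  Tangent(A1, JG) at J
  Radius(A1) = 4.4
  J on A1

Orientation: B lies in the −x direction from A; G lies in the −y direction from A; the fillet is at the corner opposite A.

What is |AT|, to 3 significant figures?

56.4

AG is vertical with |AG| = 32.0 and G on the −y side, so G = (0.00, -32.0). The virtual corner opposite A is at (-53.6, -32.0). A1 meets BR tangentially, so TR is at right angles to BR and tangency of A1 to JG means the radius TJ is perpendicular to JG, with radius 4.4, so the center T sits 4.4 in from both sides at T = (-49.2, -27.6). Then |AT| = |T − A| = 56.4.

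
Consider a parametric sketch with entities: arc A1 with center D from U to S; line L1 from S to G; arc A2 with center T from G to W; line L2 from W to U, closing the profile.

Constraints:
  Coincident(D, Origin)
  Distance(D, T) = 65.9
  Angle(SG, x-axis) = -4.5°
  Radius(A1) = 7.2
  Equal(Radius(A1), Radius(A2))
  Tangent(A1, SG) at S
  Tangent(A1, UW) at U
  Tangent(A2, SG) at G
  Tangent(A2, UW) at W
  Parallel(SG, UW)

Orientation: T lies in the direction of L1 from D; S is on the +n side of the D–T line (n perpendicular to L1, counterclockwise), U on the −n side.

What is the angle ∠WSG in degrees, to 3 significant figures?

12.3°

The slot axis is L1's direction at -4.5°, so u = (cos -4.5°, sin -4.5°) = (0.997, -0.0785) and n = (−sin -4.5°, cos -4.5°) = (0.0785, 0.997). D is at the origin and T lies 65.9 along u from D, so T = 65.9·u = (65.7, -5.17). Tangency of A1 to both parallel lines with radius 7.2 puts S and U at D ± 7.2·n: S = (0.565, 7.18), U = (-0.565, -7.18). Equal radii place G and W the same way about T: G = T + 7.2·n = (66.3, 2.01), W = T − 7.2·n = (65.1, -12.3). Then cos ∠WSG = SW·SG / (|SW||SG|), giving 12.3°.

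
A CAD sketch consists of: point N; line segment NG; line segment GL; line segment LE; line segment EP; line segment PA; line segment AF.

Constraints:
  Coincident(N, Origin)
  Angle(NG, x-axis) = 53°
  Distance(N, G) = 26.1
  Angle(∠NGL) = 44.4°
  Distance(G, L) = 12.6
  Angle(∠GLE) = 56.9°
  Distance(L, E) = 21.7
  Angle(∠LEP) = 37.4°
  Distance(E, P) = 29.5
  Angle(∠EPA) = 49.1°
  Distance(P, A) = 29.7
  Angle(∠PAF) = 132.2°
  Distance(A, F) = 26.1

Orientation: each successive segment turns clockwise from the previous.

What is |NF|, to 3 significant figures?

15.5

∠EPA = 49.1° gives PA at -119° from the x-axis; with |PA| = 29.7, A = (12.2, -2.18). ∠PAF = 132.2° gives AF at -167° from the x-axis; with |AF| = 26.1, F = (-13.3, -8.06). Then |NF| = |F − N| = 15.5.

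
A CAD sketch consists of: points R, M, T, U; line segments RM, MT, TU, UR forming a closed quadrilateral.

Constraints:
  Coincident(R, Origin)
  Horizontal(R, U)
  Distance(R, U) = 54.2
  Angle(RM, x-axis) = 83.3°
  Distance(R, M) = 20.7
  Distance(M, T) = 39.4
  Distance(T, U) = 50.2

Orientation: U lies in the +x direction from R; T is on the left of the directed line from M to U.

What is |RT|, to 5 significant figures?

56.149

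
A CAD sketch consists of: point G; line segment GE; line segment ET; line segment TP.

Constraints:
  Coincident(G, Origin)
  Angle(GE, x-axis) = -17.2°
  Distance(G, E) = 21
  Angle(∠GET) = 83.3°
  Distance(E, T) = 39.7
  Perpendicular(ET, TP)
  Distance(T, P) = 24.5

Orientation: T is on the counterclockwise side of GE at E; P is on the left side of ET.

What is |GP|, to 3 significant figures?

37.4

∠GET = 83.3°, so ET runs at -17.2° + (180° − 83.3°) = 79.5° from the x-axis; with |ET| = 39.7, T = E + 39.7·(cos 79.5°, sin 79.5°) = (27.3, 32.8). ET ⟂ TP; with |TP| = 24.5 on the left of ET, P = T + 24.5·(-0.983, 0.182) = (3.21, 37.3). Then |GP| = |P − G| = 37.4.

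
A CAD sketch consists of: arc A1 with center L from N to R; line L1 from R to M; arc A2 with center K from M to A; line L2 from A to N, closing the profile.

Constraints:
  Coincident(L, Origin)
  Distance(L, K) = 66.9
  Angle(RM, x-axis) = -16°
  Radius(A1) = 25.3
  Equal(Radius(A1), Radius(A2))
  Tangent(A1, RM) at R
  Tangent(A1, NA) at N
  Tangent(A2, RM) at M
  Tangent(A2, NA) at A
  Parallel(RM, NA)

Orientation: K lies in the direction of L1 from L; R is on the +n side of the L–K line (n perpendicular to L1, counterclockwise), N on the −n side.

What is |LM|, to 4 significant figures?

71.52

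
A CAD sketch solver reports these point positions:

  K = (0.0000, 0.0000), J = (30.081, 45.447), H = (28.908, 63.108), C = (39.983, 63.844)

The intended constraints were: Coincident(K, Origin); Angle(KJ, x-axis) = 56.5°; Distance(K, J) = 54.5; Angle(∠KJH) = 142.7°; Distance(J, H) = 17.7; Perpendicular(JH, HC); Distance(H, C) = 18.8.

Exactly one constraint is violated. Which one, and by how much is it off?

Distance(H, C) = 18.8 — off by 7.70.

K = (0.00, 0.00) ✓; KJ at 56.50° ✓; |KJ| = 54.50 ✓; ∠KJH = 142.7° ✓; |JH| = 17.70 ✓; ∠(JH, HC) = 90.00° ✓; |HC| = 11.10 ✗.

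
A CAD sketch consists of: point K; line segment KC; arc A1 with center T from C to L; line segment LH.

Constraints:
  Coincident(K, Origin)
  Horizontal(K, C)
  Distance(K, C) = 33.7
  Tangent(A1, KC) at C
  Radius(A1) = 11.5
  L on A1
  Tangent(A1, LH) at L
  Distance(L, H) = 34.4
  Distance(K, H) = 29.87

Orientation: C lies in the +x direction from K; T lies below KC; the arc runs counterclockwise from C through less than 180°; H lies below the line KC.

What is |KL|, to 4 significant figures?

25.36

Checks: K.y = 0.00, C.y = 0.00 ✓; |TL| = 11.50 ✓; ∠(TL, LH) = 90.00° ✓; |LH| = 34.40 ✓; |KH| = 29.87 ✓.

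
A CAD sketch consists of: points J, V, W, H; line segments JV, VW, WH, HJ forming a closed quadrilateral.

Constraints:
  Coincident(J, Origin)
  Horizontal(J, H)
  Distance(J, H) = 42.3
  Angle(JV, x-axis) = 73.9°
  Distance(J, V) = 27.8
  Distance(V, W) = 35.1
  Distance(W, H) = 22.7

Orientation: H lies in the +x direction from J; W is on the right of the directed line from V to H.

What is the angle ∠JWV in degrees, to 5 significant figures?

52.374°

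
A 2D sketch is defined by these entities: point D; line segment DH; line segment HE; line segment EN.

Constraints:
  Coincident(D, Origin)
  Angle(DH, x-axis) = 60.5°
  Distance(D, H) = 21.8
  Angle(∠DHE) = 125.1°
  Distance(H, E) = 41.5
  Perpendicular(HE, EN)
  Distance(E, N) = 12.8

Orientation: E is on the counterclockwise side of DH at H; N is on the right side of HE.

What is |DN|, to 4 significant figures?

62.12

D is at the origin; DH runs at 60.5° with length 21.8, so H = 21.8·(cos 60.5°, sin 60.5°) = (10.73, 18.97). ∠DHE = 125.1°, so HE runs at 60.5° + (180° − 125.1°) = 115.4° from the x-axis; with |HE| = 41.5, E = H + 41.5·(cos 115.4°, sin 115.4°) = (-7.066, 56.46). HE is perpendicular to EN; with |EN| = 12.8 on the right of HE, N = E + 12.8·(0.9033, 0.4289) = (4.497, 61.95). Then |DN| = |N − D| = 62.12.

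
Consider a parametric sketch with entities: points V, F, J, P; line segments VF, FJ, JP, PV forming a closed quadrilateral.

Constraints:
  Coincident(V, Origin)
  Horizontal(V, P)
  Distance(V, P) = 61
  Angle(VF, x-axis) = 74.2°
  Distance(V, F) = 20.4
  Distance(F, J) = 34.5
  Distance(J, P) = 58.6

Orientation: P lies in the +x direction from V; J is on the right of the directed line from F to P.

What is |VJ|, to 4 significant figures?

15.46

V is at the origin; V and P share the same y with |VP| = 61.0 and P in +x, so P = (61.0, 0). VF runs at 74.2° with |VF| = 20.4, so F = (5.555, 19.63). J is determined by |FJ| = 34.5 and |JP| = 58.6 together: it lies at the intersection of circle(F, 34.5) and circle(P, 58.6). With |FP| = 58.82, the foot of the radical line on FP is 10.34 from F and the perpendicular offset is √(34.5² − 10.34²) = 32.92. Taking the right-of-FP solution: J = (4.312, -14.85).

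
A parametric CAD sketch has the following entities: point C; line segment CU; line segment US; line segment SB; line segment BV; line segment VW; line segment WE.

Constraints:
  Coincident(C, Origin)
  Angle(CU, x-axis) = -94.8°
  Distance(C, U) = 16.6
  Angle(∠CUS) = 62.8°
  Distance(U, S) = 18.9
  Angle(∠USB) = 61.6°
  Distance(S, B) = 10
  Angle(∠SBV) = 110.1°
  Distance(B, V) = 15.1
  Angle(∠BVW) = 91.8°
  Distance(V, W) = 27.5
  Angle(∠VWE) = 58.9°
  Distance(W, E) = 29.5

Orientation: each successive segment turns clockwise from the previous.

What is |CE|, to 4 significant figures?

25.16

C is at the origin; CU runs at -94.8° with length 16.6, so U = (-1.389, -16.54). ∠CUS = 62.8° gives US at 148.0° from the x-axis; with |US| = 18.9, S = (-17.42, -6.526). ∠USB = 61.6° gives SB at 29.60° from the x-axis; with |SB| = 10.0, B = (-8.722, -1.587). ∠SBV = 110.1° gives BV at -40.30° from the x-axis; with |BV| = 15.1, V = (2.794, -11.35). ∠BVW = 91.8° gives VW at -128.5° from the x-axis; with |VW| = 27.5, W = (-14.33, -32.88). ∠VWE = 58.9° gives WE at 110.4° from the x-axis; with |WE| = 29.5, E = (-24.61, -5.225). Then |CE| = |E − C| = 25.16.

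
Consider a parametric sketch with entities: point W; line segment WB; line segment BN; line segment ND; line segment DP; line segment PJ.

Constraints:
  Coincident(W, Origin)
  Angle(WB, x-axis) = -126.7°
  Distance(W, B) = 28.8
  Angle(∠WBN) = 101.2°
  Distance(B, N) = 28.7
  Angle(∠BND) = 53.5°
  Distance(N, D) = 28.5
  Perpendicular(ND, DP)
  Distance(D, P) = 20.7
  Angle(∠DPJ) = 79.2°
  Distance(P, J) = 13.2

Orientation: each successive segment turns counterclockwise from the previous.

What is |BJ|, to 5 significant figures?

5.0823

The perpendicularity gives DP at right angles to ND, so DP runs at 168.60°; with |DP| = 20.7, P = (-12.629, -12.357). ∠DPJ = 79.2° gives PJ at -90.600° from the x-axis; with |PJ| = 13.2, J = (-12.767, -25.556). Then |BJ| = |J − B| = 5.0823.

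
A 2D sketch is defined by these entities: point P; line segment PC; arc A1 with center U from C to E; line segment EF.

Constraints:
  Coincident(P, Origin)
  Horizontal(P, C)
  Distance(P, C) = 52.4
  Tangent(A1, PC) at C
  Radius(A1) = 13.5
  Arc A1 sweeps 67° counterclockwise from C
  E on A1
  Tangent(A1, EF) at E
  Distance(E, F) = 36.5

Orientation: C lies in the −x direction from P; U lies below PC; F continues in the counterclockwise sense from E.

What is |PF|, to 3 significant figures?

89.5

On A1, C sits at bearing 90° from U; a 67° counterclockwise sweep puts E at bearing 157°, so E = U + 13.5·(cos 157°, sin 157°) = (-64.8, -8.23). Since A1 is tangent to EF there, UE ⟂ EF, so EF runs along (−sin 157°, cos 157°); with |EF| = 36.5, F = (-79.1, -41.8). Then |PF| = |F − P| = 89.5.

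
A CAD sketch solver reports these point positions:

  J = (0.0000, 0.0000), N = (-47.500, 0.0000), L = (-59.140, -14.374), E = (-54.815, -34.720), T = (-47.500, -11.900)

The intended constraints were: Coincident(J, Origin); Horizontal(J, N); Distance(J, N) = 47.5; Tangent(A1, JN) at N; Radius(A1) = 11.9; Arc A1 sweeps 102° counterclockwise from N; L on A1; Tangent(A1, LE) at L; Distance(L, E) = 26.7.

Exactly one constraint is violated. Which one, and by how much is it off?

Distance(L, E) = 26.7 — off by 5.90.

J = (0.00, 0.00) ✓; J.y = 0.00, N.y = 0.00 ✓; |JN| = 47.50 ✓; ∠(TN, NJ) = 90.00° ✓; |TN| = 11.90 ✓; bearing(T→L) − bearing(T→N) = 102.0° ✓; |TL| = 11.90 ✓; ∠(TL, LE) = 90.00° ✓; |LE| = 20.80 ✗.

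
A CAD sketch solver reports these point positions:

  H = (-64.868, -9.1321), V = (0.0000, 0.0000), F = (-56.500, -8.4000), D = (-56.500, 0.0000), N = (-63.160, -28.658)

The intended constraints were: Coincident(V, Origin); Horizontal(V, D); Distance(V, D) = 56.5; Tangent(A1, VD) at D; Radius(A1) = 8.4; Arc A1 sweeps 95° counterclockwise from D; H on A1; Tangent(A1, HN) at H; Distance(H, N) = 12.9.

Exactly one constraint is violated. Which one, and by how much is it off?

Distance(H, N) = 12.9 — off by 6.70.

V = (0.00, 0.00) ✓; V.y = 0.00, D.y = 0.00 ✓; |VD| = 56.50 ✓; ∠(FD, DV) = 90.00° ✓; |FD| = 8.400 ✓; bearing(F→H) − bearing(F→D) = 95.00° ✓; |FH| = 8.400 ✓; ∠(FH, HN) = 90.00° ✓; |HN| = 19.60 ✗.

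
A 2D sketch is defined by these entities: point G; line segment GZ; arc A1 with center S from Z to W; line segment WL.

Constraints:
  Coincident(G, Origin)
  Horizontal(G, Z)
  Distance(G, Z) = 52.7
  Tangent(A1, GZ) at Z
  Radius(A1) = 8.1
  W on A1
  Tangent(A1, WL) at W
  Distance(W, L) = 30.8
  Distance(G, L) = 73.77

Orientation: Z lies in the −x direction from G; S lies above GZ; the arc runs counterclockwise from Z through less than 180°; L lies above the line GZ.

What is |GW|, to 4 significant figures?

47.67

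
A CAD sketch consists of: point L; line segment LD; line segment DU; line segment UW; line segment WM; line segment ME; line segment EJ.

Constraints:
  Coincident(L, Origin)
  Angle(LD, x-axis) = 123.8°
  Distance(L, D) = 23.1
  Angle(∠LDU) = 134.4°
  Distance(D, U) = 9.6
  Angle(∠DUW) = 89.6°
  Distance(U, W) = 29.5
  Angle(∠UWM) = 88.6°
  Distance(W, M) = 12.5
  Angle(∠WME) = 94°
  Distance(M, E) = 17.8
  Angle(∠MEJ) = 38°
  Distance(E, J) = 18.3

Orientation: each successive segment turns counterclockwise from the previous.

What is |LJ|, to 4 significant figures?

25.74

L is at the origin; LD runs at 123.8° with length 23.1, so D = (-12.85, 19.20). ∠LDU = 134.4° gives DU at 169.4° from the x-axis; with |DU| = 9.6, U = (-22.29, 20.96). ∠DUW = 89.6° gives UW at -100.2° from the x-axis; with |UW| = 29.5, W = (-27.51, -8.072). ∠UWM = 88.6° gives WM at -8.800° from the x-axis; with |WM| = 12.5, M = (-15.16, -9.984). ∠WME = 94.0° gives ME at 77.20° from the x-axis; with |ME| = 17.8, E = (-11.21, 7.373). ∠MEJ = 38.0° gives EJ at -140.8° from the x-axis; with |EJ| = 18.3, J = (-25.40, -4.193). Then |LJ| = |J − L| = 25.74.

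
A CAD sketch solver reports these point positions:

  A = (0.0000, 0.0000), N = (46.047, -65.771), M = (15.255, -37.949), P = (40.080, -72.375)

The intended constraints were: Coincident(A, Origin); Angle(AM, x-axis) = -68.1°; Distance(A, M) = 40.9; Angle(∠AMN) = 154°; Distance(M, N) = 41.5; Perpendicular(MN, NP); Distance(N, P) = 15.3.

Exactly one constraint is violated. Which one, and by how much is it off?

Distance(N, P) = 15.3 — off by 6.40.

A = (0.00, 0.00) ✓; AM at -68.10° ✓; |AM| = 40.90 ✓; ∠AMN = 154.0° ✓; |MN| = 41.50 ✓; ∠(MN, NP) = 90.00° ✓; |NP| = 8.900 ✗.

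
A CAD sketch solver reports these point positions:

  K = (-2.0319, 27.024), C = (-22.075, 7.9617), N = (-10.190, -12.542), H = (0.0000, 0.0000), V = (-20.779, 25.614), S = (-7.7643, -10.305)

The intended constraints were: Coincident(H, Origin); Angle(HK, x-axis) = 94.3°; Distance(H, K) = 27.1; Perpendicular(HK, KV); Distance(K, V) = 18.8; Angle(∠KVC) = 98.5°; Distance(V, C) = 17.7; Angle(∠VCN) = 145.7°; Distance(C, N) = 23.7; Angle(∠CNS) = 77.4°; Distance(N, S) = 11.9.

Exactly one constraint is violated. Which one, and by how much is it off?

Distance(N, S) = 11.9 — off by 8.60.

H = (0.00, 0.00) ✓; HK at 94.30° ✓; |HK| = 27.10 ✓; ∠(HK, KV) = 90.00° ✓; |KV| = 18.80 ✓; ∠KVC = 98.50° ✓; |VC| = 17.70 ✓; ∠VCN = 145.7° ✓; |CN| = 23.70 ✓; ∠CNS = 77.42° ✓; |NS| = 3.300 ✗.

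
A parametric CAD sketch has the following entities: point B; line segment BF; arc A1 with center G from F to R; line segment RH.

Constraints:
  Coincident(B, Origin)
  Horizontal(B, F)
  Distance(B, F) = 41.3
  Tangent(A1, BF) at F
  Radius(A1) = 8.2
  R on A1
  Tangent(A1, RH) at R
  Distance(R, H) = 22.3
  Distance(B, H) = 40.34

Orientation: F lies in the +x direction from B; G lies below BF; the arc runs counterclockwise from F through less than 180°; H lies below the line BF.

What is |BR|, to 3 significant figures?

33.9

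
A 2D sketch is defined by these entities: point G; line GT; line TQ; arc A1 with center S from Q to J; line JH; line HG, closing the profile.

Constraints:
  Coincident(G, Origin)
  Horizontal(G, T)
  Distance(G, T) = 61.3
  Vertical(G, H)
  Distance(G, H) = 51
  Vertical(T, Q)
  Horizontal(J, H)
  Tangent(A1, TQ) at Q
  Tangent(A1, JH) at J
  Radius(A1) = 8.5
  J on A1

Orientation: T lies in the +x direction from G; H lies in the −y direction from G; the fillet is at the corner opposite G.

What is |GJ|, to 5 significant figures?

73.409

The virtual corner opposite G is at (61.300, -51.000). Tangency of A1 to TQ means the radius SQ is perpendicular to TQ and since A1 is tangent to JH there, SJ ⟂ JH, with radius 8.5, so the center S sits 8.5 in from both sides at S = (52.800, -42.500). That places the tangent points at Q = (61.300, -42.500) on TQ and J = (52.800, -51.000) on JH. Then |GJ| = |J − G| = 73.409.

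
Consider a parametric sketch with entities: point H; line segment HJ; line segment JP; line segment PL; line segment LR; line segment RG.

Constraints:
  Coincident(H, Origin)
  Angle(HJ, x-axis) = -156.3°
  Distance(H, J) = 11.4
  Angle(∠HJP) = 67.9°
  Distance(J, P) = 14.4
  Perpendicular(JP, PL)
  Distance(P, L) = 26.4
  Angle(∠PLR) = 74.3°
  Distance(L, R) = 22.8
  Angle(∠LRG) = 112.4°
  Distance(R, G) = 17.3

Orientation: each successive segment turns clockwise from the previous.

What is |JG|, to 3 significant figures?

10.0

H is at the origin; HJ runs at -156.3° with length 11.4, so J = (-10.4, -4.58). ∠HJP = 67.9° gives JP at 91.6° from the x-axis; with |JP| = 14.4, P = (-10.8, 9.81). JP is perpendicular to PL, so PL runs at 1.60°; with |PL| = 26.4, L = (15.5, 10.5). ∠PLR = 74.3° gives LR at -104° from the x-axis; with |LR| = 22.8, R = (9.99, -11.6). ∠LRG = 112.4° gives RG at -172° from the x-axis; with |RG| = 17.3, G = (-7.12, -14.1). Then |JG| = |G − J| = 10.0.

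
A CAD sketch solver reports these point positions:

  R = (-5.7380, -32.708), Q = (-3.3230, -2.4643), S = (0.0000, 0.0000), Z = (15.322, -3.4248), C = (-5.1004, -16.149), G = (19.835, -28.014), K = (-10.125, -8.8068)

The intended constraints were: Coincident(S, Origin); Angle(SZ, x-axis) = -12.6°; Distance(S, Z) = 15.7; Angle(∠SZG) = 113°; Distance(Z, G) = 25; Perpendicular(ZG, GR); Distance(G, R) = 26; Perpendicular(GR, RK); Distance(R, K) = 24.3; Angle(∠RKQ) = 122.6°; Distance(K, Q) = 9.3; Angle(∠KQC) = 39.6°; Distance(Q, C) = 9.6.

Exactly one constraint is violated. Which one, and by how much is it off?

Distance(Q, C) = 9.6 — off by 4.20.

S = (0.00, 0.00) ✓; SZ at -12.60° ✓; |SZ| = 15.70 ✓; ∠SZG = 113.0° ✓; |ZG| = 25.00 ✓; ∠(ZG, GR) = 90.00° ✓; |GR| = 26.00 ✓; ∠(GR, RK) = 90.00° ✓; |RK| = 24.30 ✓; ∠RKQ = 122.6° ✓; |KQ| = 9.300 ✓; ∠KQC = 39.60° ✓; |QC| = 13.80 ✗.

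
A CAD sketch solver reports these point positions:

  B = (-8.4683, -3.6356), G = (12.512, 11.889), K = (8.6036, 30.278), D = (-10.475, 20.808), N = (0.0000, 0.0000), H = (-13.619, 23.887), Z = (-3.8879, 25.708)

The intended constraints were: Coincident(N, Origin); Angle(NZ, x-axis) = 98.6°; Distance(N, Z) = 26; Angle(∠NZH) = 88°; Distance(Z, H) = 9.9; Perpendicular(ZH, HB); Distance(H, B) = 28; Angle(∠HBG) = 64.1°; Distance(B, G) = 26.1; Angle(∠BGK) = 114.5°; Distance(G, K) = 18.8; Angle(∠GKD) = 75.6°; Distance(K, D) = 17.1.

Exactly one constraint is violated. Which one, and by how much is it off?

Distance(K, D) = 17.1 — off by 4.20.

N = (0.00, 0.00) ✓; NZ at 98.60° ✓; |NZ| = 26.00 ✓; ∠NZH = 88.00° ✓; |ZH| = 9.900 ✓; ∠(ZH, HB) = 90.00° ✓; |HB| = 28.00 ✓; ∠HBG = 64.10° ✓; |BG| = 26.10 ✓; ∠BGK = 114.5° ✓; |GK| = 18.80 ✓; ∠GKD = 75.60° ✓; |KD| = 21.30 ✗.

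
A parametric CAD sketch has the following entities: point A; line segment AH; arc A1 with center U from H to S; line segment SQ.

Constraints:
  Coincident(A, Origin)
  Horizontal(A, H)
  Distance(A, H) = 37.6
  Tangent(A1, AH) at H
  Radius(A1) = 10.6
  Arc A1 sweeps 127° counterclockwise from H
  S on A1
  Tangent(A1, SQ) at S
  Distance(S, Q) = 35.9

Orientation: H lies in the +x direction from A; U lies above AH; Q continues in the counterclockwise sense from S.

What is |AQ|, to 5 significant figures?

51.790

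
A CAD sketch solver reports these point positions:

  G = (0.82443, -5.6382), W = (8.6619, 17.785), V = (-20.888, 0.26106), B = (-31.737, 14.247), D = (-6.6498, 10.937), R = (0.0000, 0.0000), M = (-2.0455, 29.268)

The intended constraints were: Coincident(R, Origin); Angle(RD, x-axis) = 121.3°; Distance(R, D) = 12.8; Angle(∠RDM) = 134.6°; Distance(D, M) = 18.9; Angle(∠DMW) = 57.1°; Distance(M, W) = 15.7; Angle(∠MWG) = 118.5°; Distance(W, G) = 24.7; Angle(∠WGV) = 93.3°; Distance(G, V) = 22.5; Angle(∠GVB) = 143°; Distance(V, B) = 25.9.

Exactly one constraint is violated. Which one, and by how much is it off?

Distance(V, B) = 25.9 — off by 8.20.

R = (0.00, 0.00) ✓; RD at 121.3° ✓; |RD| = 12.80 ✓; ∠RDM = 134.6° ✓; |DM| = 18.90 ✓; ∠DMW = 57.10° ✓; |MW| = 15.70 ✓; ∠MWG = 118.5° ✓; |WG| = 24.70 ✓; ∠WGV = 93.30° ✓; |GV| = 22.50 ✓; ∠GVB = 143.0° ✓; |VB| = 17.70 ✗.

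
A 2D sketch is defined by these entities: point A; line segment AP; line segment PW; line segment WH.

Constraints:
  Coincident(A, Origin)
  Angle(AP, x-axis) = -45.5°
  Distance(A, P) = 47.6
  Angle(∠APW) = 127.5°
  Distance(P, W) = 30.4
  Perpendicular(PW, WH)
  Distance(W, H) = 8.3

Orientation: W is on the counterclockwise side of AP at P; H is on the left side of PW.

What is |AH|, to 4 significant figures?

66.29

∠APW = 127.5°, so PW runs at -45.5° + (180° − 127.5°) = 7.000° from the x-axis; with |PW| = 30.4, W = P + 30.4·(cos 7.000°, sin 7.000°) = (63.54, -30.25). The perpendicularity gives WH at right angles to PW; with |WH| = 8.3 on the left of PW, H = W + 8.3·(-0.1219, 0.9925) = (62.53, -22.01). Then |AH| = |H − A| = 66.29.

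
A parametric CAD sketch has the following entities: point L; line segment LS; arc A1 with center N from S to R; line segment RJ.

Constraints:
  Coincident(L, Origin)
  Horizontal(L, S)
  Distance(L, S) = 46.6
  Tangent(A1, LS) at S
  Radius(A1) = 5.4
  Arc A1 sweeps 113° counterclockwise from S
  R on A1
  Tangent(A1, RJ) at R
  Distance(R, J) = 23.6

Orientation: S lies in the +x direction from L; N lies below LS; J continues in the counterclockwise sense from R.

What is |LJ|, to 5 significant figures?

58.655

L is at the origin; L and S share the same y with |LS| = 46.6 and S on the +x side, so S = (46.600, 0.0000). Tangency of A1 to LS means the radius NS is perpendicular to LS, so N = S + (0, -5.4) = (46.600, -5.4000). On A1, S sits at bearing 90° from N; a 113° counterclockwise sweep puts R at bearing 203°, so R = N + 5.4·(cos 203°, sin 203°) = (41.629, -7.5099). Since A1 is tangent to RJ there, NR ⟂ RJ, so RJ runs along (−sin 203°, cos 203°); with |RJ| = 23.6, J = (50.851, -29.234). Then |LJ| = |J − L| = 58.655.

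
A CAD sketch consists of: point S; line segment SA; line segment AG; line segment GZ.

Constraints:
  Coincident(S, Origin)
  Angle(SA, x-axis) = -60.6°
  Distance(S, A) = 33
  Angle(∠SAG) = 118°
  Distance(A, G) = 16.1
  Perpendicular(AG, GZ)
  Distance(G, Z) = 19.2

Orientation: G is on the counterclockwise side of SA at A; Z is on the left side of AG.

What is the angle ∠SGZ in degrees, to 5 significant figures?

47.315°

∠SAG = 118.0°, so AG runs at -60.6° + (180° − 118.0°) = 1.4000° from the x-axis; with |AG| = 16.1, G = A + 16.1·(cos 1.4000°, sin 1.4000°) = (32.295, -28.357). AG ⟂ GZ; with |GZ| = 19.2 on the left of AG, Z = G + 19.2·(-0.024432, 0.99970) = (31.826, -9.1624). Then cos ∠SGZ = GS·GZ / (|GS||GZ|), giving 47.315°.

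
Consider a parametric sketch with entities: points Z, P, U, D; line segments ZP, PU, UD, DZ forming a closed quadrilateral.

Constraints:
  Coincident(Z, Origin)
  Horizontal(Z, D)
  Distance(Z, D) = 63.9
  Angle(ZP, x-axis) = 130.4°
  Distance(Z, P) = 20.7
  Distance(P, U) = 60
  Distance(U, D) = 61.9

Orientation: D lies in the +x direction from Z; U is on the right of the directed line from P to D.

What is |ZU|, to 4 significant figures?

40.06

Z is at the origin; ZD is horizontal with |ZD| = 63.9 and D in +x, so D = (63.9, 0). ZP runs at 130.4° with |ZP| = 20.7, so P = (-13.42, 15.76). U is determined by |PU| = 60.0 and |UD| = 61.9 together: it lies at the intersection of circle(P, 60.0) and circle(D, 61.9). With |PD| = 78.91, the foot of the radical line on PD is 37.99 from P and the perpendicular offset is √(60.0² − 37.99²) = 46.44. Taking the right-of-PD solution: U = (14.53, -37.33).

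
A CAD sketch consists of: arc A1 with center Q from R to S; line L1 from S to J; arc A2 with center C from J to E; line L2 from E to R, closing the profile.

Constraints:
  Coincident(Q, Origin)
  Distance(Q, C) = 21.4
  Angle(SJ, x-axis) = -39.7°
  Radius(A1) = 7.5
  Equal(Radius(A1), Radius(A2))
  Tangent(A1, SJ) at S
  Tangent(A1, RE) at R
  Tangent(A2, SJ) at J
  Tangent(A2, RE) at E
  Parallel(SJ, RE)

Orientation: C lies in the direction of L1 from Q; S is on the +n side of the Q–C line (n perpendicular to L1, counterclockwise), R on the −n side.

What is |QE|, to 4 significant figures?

22.68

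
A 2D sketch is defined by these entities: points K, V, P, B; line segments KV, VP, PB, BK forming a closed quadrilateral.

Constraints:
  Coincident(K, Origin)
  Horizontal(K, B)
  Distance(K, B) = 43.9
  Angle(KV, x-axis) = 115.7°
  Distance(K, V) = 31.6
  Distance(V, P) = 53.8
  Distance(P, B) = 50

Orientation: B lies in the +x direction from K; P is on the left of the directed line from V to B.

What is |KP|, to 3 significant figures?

61.0

K is at the origin; K and B share the same y with |KB| = 43.9 and B in +x, so B = (43.9, 0). KV runs at 115.7° with |KV| = 31.6, so V = (-13.7, 28.5). P is determined by |VP| = 53.8 and |PB| = 50.0 together: it lies at the intersection of circle(V, 53.8) and circle(B, 50.0). With |VB| = 64.3, the foot of the radical line on VB is 35.2 from V and the perpendicular offset is √(53.8² − 35.2²) = 40.7. Taking the left-of-VB solution: P = (35.9, 49.4).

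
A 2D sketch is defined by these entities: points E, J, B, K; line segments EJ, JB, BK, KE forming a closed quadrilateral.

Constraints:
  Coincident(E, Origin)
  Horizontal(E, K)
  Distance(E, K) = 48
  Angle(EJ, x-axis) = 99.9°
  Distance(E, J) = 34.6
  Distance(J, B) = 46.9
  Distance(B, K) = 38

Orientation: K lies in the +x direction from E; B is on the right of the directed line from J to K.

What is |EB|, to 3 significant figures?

14.7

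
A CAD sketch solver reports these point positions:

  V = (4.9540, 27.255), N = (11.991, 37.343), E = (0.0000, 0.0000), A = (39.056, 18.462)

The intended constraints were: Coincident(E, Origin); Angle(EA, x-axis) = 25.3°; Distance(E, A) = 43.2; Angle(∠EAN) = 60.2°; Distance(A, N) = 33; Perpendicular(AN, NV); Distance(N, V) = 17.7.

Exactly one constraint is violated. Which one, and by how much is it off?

Distance(N, V) = 17.7 — off by 5.40.

E = (0.00, 0.00) ✓; EA at 25.30° ✓; |EA| = 43.20 ✓; ∠EAN = 60.20° ✓; |AN| = 33.00 ✓; ∠(AN, NV) = 90.00° ✓; |NV| = 12.30 ✗.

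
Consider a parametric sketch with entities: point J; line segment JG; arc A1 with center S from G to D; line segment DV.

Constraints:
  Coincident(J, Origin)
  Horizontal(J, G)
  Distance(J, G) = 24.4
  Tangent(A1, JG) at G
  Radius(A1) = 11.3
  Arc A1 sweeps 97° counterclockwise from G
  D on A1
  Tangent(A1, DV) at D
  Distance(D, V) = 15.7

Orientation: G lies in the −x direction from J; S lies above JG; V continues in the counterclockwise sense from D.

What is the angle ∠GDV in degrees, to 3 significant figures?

132°

J is at the origin; JG is horizontal with |JG| = 24.4 and G on the −x side, so G = (-24.4, 0.00). Since A1 is tangent to JG there, SG ⟂ JG, so S = G + (0, 11.3) = (-24.4, 11.3). On A1, G sits at bearing -90° from S; a 97° counterclockwise sweep puts D at bearing 7°, so D = S + 11.3·(cos 7°, sin 7°) = (-13.2, 12.7). A1 meets DV tangentially, so SD is at right angles to DV, so DV runs along (−sin 7°, cos 7°); with |DV| = 15.7, V = (-15.1, 28.3). Then cos ∠GDV = DG·DV / (|DG||DV|), giving 132°.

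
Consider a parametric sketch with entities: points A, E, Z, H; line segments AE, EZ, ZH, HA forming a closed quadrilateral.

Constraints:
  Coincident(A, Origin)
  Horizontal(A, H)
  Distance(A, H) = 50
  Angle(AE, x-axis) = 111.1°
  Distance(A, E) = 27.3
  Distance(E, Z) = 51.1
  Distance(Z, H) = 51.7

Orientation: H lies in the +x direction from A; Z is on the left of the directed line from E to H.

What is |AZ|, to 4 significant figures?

60.80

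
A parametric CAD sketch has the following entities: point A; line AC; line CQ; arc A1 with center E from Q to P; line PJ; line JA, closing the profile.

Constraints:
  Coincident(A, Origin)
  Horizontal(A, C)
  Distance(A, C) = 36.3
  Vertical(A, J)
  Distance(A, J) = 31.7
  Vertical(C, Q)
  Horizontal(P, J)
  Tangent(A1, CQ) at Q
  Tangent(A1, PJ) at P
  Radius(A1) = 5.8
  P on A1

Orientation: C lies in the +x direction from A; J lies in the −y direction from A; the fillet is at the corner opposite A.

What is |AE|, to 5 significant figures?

40.013

AJ is vertical with |AJ| = 31.7 and J on the −y side, so J = (0.0000, -31.700). The virtual corner opposite A is at (36.300, -31.700). A1 meets CQ tangentially, so EQ is at right angles to CQ and A1 meets PJ tangentially, so EP is at right angles to PJ, with radius 5.8, so the center E sits 5.8 in from both sides at E = (30.500, -25.900). Then |AE| = |E − A| = 40.013.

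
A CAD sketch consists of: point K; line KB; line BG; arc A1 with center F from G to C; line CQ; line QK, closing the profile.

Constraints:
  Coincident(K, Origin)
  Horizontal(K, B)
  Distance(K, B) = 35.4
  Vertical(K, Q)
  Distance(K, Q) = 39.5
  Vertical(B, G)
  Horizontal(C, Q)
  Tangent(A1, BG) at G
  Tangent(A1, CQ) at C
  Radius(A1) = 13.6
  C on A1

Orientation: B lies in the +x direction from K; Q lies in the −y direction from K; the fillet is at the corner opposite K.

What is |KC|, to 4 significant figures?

45.12

K is at the origin; KB is horizontal with |KB| = 35.4 and B on the +x side, so B = (35.40, 0.000). K and Q share the same x with |KQ| = 39.5 and Q on the −y side, so Q = (0.000, -39.50). The virtual corner opposite K is at (35.40, -39.50). A1 meets BG tangentially, so FG is at right angles to BG and the tangent condition forces FC to be normal to CQ, with radius 13.6, so the center F sits 13.6 in from both sides at F = (21.80, -25.90). That places the tangent points at G = (35.40, -25.90) on BG and C = (21.80, -39.50) on CQ. Then |KC| = |C − K| = 45.12.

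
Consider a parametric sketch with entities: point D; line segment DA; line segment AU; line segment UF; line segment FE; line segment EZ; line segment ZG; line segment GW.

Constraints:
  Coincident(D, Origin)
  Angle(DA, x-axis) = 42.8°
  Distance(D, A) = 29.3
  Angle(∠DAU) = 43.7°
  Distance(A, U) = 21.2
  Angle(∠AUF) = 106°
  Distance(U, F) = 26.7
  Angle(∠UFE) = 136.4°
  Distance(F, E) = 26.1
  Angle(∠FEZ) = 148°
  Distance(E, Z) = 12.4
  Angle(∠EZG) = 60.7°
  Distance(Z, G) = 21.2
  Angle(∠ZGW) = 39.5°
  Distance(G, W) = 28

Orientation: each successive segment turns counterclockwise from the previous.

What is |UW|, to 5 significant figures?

55.186

D is at the origin; DA runs at 42.8° with length 29.3, so A = (21.498, 19.908). ∠DAU = 43.7° gives AU at 179.10° from the x-axis; with |AU| = 21.2, U = (0.30090, 20.241). ∠AUF = 106.0° gives UF at -106.90° from the x-axis; with |UF| = 26.7, F = (-7.4608, -5.3063). ∠UFE = 136.4° gives FE at -63.300° from the x-axis; with |FE| = 26.1, E = (4.2664, -28.623). ∠FEZ = 148.0° gives EZ at -31.300° from the x-axis; with |EZ| = 12.4, Z = (14.862, -35.065). ∠EZG = 60.7° gives ZG at 88.000° from the x-axis; with |ZG| = 21.2, G = (15.602, -13.878). ∠ZGW = 39.5° gives GW at -131.50° from the x-axis; with |GW| = 28.0, W = (-2.9518, -34.849). Then |UW| = |W − U| = 55.186.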